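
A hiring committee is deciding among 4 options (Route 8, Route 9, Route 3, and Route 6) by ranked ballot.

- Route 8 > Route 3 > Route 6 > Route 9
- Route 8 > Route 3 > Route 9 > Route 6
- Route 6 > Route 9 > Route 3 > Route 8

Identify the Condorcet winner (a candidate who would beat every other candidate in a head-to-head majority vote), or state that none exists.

Route 8

Head-to-head results (3 voters total):
Route 8 vs Route 9: Route 8 wins 2–1.
Route 8 vs Route 3: Route 8 wins 2–1.
Route 8 vs Route 6: Route 8 wins 2–1.
Route 9 vs Route 3: Route 3 wins 2–1.
Route 9 vs Route 6: Route 6 wins 2–1.
Route 3 vs Route 6: Route 3 wins 2–1.
Route 8 beats each rival — Route 9 (2–1), Route 3 (2–1), Route 6 (2–1) — so Route 8 is the Condorcet winner.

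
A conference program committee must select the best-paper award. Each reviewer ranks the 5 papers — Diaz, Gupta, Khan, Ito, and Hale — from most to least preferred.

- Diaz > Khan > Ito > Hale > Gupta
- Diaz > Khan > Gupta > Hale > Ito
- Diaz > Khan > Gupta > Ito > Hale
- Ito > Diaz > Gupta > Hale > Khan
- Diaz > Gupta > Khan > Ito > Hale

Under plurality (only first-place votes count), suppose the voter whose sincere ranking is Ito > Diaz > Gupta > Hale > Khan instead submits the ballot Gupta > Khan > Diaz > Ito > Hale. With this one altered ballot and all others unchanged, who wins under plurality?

First-place totals with the altered ballot: Diaz 4, Gupta 1, Khan 0, Ito 0, Hale 0.
The winner is unchanged: still Diaz.

Diaz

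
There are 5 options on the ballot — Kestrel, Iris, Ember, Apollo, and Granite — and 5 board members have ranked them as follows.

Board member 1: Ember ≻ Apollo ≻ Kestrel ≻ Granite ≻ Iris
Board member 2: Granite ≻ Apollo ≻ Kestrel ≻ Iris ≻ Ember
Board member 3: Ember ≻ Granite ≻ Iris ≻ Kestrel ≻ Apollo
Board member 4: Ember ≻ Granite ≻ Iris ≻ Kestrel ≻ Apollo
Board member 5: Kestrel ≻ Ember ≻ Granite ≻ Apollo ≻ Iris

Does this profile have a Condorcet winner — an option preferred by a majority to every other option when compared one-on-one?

Head-to-head results (5 voters total):
Kestrel vs Iris: Kestrel wins 3–2.
Kestrel vs Ember: Ember wins 3–2.
Kestrel vs Apollo: Kestrel wins 3–2.
Kestrel vs Granite: Granite wins 3–2.
Iris vs Ember: Ember wins 4–1.
Iris vs Apollo: Apollo wins 3–2.
Iris vs Granite: Granite wins 5–0.
Ember vs Apollo: Ember wins 4–1.
Ember vs Granite: Ember wins 4–1.
Apollo vs Granite: Granite wins 4–1.
Ember beats each rival — Kestrel (3–2), Iris (4–1), Apollo (4–1), Granite (4–1) — so Ember is the Condorcet winner.

Yes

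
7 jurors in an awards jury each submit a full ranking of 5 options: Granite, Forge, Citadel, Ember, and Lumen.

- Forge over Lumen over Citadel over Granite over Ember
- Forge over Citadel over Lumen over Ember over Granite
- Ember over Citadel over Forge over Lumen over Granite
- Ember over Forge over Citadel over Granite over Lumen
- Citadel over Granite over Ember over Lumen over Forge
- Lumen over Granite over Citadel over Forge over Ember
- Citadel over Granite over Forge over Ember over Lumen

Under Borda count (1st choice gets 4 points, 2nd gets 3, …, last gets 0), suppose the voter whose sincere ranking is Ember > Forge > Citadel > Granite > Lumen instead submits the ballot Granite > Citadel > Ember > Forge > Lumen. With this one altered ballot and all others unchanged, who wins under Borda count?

Citadel

Borda totals with the altered ballot: Granite 14, Forge 14, Citadel 21, Ember 10, Lumen 11.
The winner is unchanged: still Citadel.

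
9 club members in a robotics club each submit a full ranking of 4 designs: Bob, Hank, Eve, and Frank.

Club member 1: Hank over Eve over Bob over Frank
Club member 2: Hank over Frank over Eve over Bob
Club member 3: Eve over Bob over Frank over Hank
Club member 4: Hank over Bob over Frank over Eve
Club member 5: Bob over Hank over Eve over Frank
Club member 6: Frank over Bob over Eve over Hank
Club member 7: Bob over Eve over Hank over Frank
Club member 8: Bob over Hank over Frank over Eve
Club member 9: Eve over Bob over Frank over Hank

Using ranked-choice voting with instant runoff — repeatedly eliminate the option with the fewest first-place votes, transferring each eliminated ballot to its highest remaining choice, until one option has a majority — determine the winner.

Round 1: Bob 3, Hank 3, Eve 2, Frank 1. Frank has the fewest and is eliminated.
Round 2: Bob 4, Hank 3, Eve 2. Eve has the fewest and is eliminated.
Round 3: Bob 6, Hank 3. Bob has a majority.

Bob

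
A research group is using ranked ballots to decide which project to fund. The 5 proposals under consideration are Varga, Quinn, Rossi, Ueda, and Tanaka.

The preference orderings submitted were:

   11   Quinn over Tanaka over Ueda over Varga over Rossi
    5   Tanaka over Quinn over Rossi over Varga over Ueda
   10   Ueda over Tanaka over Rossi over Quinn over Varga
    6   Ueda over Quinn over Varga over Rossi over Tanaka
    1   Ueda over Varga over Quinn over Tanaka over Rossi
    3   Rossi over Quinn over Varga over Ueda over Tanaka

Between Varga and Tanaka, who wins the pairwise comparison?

Tanaka

Ballots ranking Varga above Tanaka: 6+1+3 = 10.
Ballots ranking Tanaka above Varga: 11+5+10 = 26.
Tanaka wins the head-to-head, 26–10.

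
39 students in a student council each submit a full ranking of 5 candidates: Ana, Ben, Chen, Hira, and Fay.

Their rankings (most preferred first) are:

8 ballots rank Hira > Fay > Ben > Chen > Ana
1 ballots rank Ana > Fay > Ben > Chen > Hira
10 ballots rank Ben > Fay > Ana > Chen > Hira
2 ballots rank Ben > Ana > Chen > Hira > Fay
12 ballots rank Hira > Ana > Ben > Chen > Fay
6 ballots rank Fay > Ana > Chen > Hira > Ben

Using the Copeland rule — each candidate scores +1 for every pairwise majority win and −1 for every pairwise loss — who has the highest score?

Hira

Pairwise results:
  Ana vs Ben: Ben wins 20–19.
  Ana vs Chen: Ana wins 31–8.
  Ana vs Hira: Hira wins 20–19.
  Ana vs Fay: Fay wins 24–15.
  Ben vs Chen: Ben wins 33–6.
  Ben vs Hira: Hira wins 26–13.
  Ben vs Fay: Ben wins 24–15.
  Chen vs Hira: Hira wins 20–19.
  Chen vs Fay: Fay wins 25–14.
  Hira vs Fay: Hira wins 22–17.
Copeland scores (wins − losses):
  Ana: 1 − 3 = -2
  Ben: 3 − 1 = 2
  Chen: 0 − 4 = -4
  Hira: 4 − 0 = 4
  Fay: 2 − 2 = 0
Hira has the best Copeland score.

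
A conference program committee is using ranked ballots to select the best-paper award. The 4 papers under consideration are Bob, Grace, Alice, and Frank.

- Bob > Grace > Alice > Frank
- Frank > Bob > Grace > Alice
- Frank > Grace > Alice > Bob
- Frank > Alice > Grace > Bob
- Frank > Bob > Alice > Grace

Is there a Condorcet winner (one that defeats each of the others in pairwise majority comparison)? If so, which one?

Head-to-head results (5 voters total):
Bob vs Grace: Bob wins 3–2.
Bob vs Alice: Bob wins 3–2.
Bob vs Frank: Frank wins 4–1.
Grace vs Alice: Grace wins 3–2.
Grace vs Frank: Frank wins 4–1.
Alice vs Frank: Frank wins 4–1.
Frank beats each rival — Bob (4–1), Grace (4–1), Alice (4–1) — so Frank is the Condorcet winner.

Frank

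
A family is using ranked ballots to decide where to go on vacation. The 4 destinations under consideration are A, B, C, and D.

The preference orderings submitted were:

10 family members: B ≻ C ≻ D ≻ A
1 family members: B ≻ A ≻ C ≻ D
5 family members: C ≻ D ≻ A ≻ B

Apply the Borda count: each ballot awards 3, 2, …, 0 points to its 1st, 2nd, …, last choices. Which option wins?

Borda scores:
  A: 10·0 + 2 + 5·1 = 7
  B: 10·3 + 3 + 5·0 = 33
  C: 10·2 + 1 + 5·3 = 36
  D: 10·1 + 0 + 5·2 = 20
C has the highest total.

C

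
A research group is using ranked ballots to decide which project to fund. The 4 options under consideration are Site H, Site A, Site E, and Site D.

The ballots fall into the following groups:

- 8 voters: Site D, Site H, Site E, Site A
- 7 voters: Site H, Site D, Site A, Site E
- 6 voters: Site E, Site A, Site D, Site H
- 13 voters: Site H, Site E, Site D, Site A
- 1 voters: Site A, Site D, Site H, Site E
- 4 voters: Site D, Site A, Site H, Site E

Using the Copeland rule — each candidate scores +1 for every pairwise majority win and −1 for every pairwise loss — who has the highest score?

Site H

Pairwise results:
  Site H vs Site A: Site H wins 28–11.
  Site H vs Site E: Site H wins 33–6.
  Site H vs Site D: Site H wins 20–19.
  Site A vs Site E: Site E wins 27–12.
  Site A vs Site D: Site D wins 32–7.
  Site E vs Site D: Site D wins 20–19.
Copeland scores (wins − losses):
  Site H: 3 − 0 = 3
  Site A: 0 − 3 = -3
  Site E: 1 − 2 = -1
  Site D: 2 − 1 = 1
Site H has the best Copeland score.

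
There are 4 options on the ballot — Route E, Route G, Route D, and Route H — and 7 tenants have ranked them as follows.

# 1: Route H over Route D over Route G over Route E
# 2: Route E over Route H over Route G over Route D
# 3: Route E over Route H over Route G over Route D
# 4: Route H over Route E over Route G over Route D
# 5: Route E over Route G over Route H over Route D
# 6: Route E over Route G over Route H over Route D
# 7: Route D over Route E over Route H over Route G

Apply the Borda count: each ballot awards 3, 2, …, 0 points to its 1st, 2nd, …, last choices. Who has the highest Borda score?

Route E

Borda scores:
  Route E: 0 + 3 + 3 + 2 + 3 + 3 + 2 = 16
  Route G: 1 + 1 + 1 + 1 + 2 + 2 + 0 = 8
  Route D: 2 + 0 + 0 + 0 + 0 + 0 + 3 = 5
  Route H: 3 + 2 + 2 + 3 + 1 + 1 + 1 = 13
Route E has the highest total.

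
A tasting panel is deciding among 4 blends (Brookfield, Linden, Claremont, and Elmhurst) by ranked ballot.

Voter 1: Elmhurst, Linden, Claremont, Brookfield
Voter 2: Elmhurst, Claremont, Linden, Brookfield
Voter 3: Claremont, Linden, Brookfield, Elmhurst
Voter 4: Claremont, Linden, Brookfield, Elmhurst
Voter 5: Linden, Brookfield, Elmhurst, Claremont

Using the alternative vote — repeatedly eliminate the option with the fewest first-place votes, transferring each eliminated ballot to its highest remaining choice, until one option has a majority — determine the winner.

Round 1: Claremont 2, Elmhurst 2, Linden 1, Brookfield 0. Brookfield has the fewest and is eliminated.
Round 2: Claremont 2, Elmhurst 2, Linden 1. Linden has the fewest and is eliminated.
Round 3: Elmhurst 3, Claremont 2. Elmhurst has a majority.

Elmhurst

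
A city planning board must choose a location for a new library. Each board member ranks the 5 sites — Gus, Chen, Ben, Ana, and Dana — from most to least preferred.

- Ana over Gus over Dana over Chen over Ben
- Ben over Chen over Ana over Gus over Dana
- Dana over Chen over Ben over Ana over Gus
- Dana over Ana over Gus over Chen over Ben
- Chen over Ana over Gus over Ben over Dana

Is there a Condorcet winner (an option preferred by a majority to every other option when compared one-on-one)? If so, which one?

No Condorcet winner

Head-to-head results (5 voters total):
Gus vs Chen: Chen wins 3–2.
Gus vs Ben: Gus wins 3–2.
Gus vs Ana: Ana wins 5–0.
Gus vs Dana: Gus wins 3–2.
Chen vs Ben: Chen wins 4–1.
Chen vs Ana: Chen wins 3–2.
Chen vs Dana: Dana wins 3–2.
Ben vs Ana: Ana wins 3–2.
Ben vs Dana: Dana wins 3–2.
Ana vs Dana: Ana wins 3–2.
No candidate beats all others: Gus beats Dana beats Chen beats Gus, a majority cycle.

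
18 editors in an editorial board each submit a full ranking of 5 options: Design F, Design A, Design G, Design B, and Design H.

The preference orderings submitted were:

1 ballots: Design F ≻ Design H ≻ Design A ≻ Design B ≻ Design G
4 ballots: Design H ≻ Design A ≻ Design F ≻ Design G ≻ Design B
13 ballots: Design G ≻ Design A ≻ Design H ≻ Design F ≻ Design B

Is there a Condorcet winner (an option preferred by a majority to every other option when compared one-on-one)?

Head-to-head results (18 voters total):
Design F vs Design A: Design A wins 17–1.
Design F vs Design G: Design G wins 13–5.
Design F vs Design B: Design F wins 18–0.
Design F vs Design H: Design H wins 17–1.
Design A vs Design G: Design G wins 13–5.
Design A vs Design B: Design A wins 18–0.
Design A vs Design H: Design A wins 13–5.
Design G vs Design B: Design G wins 17–1.
Design G vs Design H: Design G wins 13–5.
Design B vs Design H: Design H wins 18–0.
Design G beats each rival — Design F (13–5), Design A (13–5), Design B (17–1), Design H (13–5) — so Design G is the Condorcet winner.

Yes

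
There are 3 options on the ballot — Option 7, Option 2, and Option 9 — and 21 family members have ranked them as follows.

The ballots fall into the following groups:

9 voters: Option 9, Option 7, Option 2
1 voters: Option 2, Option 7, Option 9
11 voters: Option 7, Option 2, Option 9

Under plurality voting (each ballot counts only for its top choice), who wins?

First-place vote totals:
  Option 7: 11
  Option 2: 1
  Option 9: 9
Option 7 has the most first-place votes.

Option 7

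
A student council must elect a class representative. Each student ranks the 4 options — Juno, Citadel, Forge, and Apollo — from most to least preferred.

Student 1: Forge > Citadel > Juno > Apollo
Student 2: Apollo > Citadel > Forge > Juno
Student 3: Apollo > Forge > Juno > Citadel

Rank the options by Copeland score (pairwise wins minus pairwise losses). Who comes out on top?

Apollo

Pairwise results:
  Juno vs Citadel: Citadel wins 2–1.
  Juno vs Forge: Forge wins 3–0.
  Juno vs Apollo: Apollo wins 2–1.
  Citadel vs Forge: Forge wins 2–1.
  Citadel vs Apollo: Apollo wins 2–1.
  Forge vs Apollo: Apollo wins 2–1.
Copeland scores (wins − losses):
  Juno: 0 − 3 = -3
  Citadel: 1 − 2 = -1
  Forge: 2 − 1 = 1
  Apollo: 3 − 0 = 3
Apollo has the best Copeland score.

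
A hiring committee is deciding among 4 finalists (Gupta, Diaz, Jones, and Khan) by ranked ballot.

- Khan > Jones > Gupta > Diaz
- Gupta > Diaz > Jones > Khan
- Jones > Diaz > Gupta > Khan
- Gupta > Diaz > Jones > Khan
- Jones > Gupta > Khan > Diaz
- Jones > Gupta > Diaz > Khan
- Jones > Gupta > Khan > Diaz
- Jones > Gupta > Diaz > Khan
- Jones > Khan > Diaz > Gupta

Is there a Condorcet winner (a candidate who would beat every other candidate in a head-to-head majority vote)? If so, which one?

Jones

Head-to-head results (9 voters total):
Gupta vs Diaz: Gupta wins 7–2.
Gupta vs Jones: Jones wins 7–2.
Gupta vs Khan: Gupta wins 7–2.
Diaz vs Jones: Jones wins 7–2.
Diaz vs Khan: Diaz wins 5–4.
Jones vs Khan: Jones wins 8–1.
Jones beats each rival — Gupta (7–2), Diaz (7–2), Khan (8–1) — so Jones is the Condorcet winner.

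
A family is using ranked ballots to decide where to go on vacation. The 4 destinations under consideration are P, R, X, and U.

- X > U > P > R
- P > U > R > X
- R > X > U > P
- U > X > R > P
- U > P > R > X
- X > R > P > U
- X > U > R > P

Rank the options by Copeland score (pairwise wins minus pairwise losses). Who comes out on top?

X

Pairwise results:
  P vs R: R wins 4–3.
  P vs X: X wins 5–2.
  P vs U: U wins 5–2.
  R vs X: X wins 4–3.
  R vs U: U wins 5–2.
  X vs U: X wins 4–3.
Copeland scores (wins − losses):
  P: 0 − 3 = -3
  R: 1 − 2 = -1
  X: 3 − 0 = 3
  U: 2 − 1 = 1
X has the best Copeland score.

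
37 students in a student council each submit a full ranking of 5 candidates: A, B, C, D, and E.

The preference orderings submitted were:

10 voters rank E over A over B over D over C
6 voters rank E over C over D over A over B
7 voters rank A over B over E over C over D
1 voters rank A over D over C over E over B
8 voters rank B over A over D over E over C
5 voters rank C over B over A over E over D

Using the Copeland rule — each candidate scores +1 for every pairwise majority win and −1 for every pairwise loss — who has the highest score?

Pairwise results:
  A vs B: A wins 24–13.
  A vs C: A wins 26–11.
  A vs D: A wins 31–6.
  A vs E: A wins 21–16.
  B vs C: B wins 25–12.
  B vs D: B wins 30–7.
  B vs E: B wins 20–17.
  C vs D: D wins 19–18.
  C vs E: E wins 31–6.
  D vs E: E wins 28–9.
Copeland scores (wins − losses):
  A: 4 − 0 = 4
  B: 3 − 1 = 2
  C: 0 − 4 = -4
  D: 1 − 3 = -2
  E: 2 − 2 = 0
A has the best Copeland score.

A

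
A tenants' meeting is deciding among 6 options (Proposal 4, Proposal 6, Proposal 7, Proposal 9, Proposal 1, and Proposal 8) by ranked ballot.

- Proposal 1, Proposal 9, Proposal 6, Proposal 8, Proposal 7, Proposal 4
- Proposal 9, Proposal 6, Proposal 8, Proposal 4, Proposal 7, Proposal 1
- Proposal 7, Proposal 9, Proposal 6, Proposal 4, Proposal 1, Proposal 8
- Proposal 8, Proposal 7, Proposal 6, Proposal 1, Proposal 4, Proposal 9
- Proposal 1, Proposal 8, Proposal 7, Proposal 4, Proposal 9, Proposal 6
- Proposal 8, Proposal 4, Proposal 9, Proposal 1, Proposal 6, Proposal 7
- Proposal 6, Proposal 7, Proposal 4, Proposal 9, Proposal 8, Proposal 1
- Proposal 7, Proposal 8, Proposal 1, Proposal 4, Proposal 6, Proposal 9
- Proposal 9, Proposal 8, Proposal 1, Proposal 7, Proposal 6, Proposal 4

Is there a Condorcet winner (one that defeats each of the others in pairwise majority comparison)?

No

Head-to-head results (9 voters total):
Proposal 4 vs Proposal 6: Proposal 6 wins 6–3.
Proposal 4 vs Proposal 7: Proposal 7 wins 7–2.
Proposal 4 vs Proposal 9: Proposal 4 wins 5–4.
Proposal 4 vs Proposal 1: Proposal 1 wins 5–4.
Proposal 4 vs Proposal 8: Proposal 8 wins 7–2.
Proposal 6 vs Proposal 7: Proposal 7 wins 5–4.
Proposal 6 vs Proposal 9: Proposal 9 wins 6–3.
Proposal 6 vs Proposal 1: Proposal 1 wins 5–4.
Proposal 6 vs Proposal 8: Proposal 8 wins 5–4.
Proposal 7 vs Proposal 9: Proposal 7 wins 5–4.
Proposal 7 vs Proposal 1: Proposal 7 wins 5–4.
Proposal 7 vs Proposal 8: Proposal 8 wins 6–3.
Proposal 9 vs Proposal 1: Proposal 9 wins 5–4.
Proposal 9 vs Proposal 8: Proposal 9 wins 5–4.
Proposal 1 vs Proposal 8: Proposal 8 wins 6–3.
No candidate beats all others: Proposal 4 beats Proposal 9 beats Proposal 6 beats Proposal 4, a majority cycle.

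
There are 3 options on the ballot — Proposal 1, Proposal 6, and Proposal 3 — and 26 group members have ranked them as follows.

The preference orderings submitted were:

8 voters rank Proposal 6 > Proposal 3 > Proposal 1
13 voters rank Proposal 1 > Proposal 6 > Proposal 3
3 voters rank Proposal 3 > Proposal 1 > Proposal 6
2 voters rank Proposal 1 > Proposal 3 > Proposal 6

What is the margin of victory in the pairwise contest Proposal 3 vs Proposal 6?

Ballots ranking Proposal 3 above Proposal 6: 3+2 = 5.
Ballots ranking Proposal 6 above Proposal 3: 8+13 = 21.
Proposal 6 wins 21–5, a margin of 16.

16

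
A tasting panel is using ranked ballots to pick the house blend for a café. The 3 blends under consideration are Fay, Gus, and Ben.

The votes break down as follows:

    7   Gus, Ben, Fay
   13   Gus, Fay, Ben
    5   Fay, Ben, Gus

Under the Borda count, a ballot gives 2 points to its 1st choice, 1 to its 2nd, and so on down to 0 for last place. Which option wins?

Gus

Borda scores:
  Fay: 7·0 + 13·1 + 5·2 = 23
  Gus: 7·2 + 13·2 + 5·0 = 40
  Ben: 7·1 + 13·0 + 5·1 = 12
Gus has the highest total.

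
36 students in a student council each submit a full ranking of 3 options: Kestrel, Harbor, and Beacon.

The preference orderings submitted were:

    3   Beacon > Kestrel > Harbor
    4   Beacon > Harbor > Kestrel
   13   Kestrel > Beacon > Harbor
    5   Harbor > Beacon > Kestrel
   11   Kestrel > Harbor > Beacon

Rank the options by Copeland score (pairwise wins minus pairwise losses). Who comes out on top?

Kestrel

Pairwise results:
  Kestrel vs Harbor: Kestrel wins 27–9.
  Kestrel vs Beacon: Kestrel wins 24–12.
  Harbor vs Beacon: Beacon wins 20–16.
Copeland scores (wins − losses):
  Kestrel: 2 − 0 = 2
  Harbor: 0 − 2 = -2
  Beacon: 1 − 1 = 0
Kestrel has the best Copeland score.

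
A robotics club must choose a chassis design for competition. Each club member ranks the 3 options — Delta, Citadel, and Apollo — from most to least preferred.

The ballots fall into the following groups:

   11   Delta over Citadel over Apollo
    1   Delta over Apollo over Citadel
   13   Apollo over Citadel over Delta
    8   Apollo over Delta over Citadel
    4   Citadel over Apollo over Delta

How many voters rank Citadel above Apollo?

Ballots ranking Citadel above Apollo: 11+4 = 15.
Ballots ranking Apollo above Citadel: 1+13+8 = 22.
So 15 of 37 voters prefer Citadel to Apollo.

15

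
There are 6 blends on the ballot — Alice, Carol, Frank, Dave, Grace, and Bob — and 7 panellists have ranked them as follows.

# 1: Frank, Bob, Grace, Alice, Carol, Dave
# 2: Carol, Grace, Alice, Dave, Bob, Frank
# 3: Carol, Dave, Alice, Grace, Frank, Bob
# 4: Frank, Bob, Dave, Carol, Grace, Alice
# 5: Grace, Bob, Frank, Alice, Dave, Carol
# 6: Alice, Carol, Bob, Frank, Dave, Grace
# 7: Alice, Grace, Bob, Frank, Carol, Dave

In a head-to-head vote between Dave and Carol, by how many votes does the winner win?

Ballots ranking Dave above Carol: 2.
Ballots ranking Carol above Dave: 5.
Carol wins 5–2, a margin of 3.

3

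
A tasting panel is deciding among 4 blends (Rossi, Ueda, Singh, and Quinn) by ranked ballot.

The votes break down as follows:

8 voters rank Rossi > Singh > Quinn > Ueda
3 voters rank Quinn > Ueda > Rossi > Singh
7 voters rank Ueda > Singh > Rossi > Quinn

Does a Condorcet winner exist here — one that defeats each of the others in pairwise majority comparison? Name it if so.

None — there is no Condorcet winner

Head-to-head results (18 voters total):
Rossi vs Ueda: Ueda wins 10–8.
Rossi vs Singh: Rossi wins 11–7.
Rossi vs Quinn: Rossi wins 15–3.
Ueda vs Singh: Ueda wins 10–8.
Ueda vs Quinn: Quinn wins 11–7.
Singh vs Quinn: Singh wins 15–3.
No candidate beats all others: Rossi beats Quinn beats Ueda beats Rossi, a majority cycle.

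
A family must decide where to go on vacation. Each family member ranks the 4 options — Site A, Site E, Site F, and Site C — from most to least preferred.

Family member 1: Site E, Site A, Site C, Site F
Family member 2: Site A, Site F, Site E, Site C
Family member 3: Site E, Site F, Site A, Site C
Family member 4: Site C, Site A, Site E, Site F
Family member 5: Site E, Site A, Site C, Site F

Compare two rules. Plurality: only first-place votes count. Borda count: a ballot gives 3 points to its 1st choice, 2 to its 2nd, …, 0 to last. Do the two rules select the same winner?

Plurality first-place counts: Site A 1, Site E 3, Site F 0, Site C 1 → Site E.
Borda totals: Site A 10, Site E 11, Site F 4, Site C 5 → Site E.
The two rules agree on Site E.

Yes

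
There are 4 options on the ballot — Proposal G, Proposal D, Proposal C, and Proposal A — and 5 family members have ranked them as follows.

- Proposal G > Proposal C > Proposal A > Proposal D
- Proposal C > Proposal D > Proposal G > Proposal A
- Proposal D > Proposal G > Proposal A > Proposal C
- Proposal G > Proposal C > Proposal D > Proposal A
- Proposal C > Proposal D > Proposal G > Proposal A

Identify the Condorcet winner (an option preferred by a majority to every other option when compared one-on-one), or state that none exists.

Head-to-head results (5 voters total):
Proposal G vs Proposal D: Proposal D wins 3–2.
Proposal G vs Proposal C: Proposal G wins 3–2.
Proposal G vs Proposal A: Proposal G wins 5–0.
Proposal D vs Proposal C: Proposal C wins 4–1.
Proposal D vs Proposal A: Proposal D wins 4–1.
Proposal C vs Proposal A: Proposal C wins 4–1.
No candidate beats all others: Proposal G beats Proposal C beats Proposal D beats Proposal G, a majority cycle.

None — there is no Condorcet winner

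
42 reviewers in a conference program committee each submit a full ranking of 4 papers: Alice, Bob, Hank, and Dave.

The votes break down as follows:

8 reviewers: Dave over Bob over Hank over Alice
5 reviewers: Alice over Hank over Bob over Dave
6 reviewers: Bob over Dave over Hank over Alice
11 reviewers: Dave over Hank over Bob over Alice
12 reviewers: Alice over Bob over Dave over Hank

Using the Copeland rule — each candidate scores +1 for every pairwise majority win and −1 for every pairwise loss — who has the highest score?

Pairwise results:
  Alice vs Bob: Bob wins 25–17.
  Alice vs Hank: Hank wins 25–17.
  Alice vs Dave: Dave wins 25–17.
  Bob vs Hank: Bob wins 26–16.
  Bob vs Dave: Bob wins 23–19.
  Hank vs Dave: Dave wins 37–5.
Copeland scores (wins − losses):
  Alice: 0 − 3 = -3
  Bob: 3 − 0 = 3
  Hank: 1 − 2 = -1
  Dave: 2 − 1 = 1
Bob has the best Copeland score.

Bob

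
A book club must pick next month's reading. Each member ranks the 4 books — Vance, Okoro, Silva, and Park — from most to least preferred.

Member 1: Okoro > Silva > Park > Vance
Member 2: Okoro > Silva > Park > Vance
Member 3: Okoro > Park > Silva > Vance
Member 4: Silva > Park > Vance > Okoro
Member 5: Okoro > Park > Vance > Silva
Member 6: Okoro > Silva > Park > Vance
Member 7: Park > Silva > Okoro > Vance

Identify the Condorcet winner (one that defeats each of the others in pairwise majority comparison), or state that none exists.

Head-to-head results (7 voters total):
Vance vs Okoro: Okoro wins 6–1.
Vance vs Silva: Silva wins 6–1.
Vance vs Park: Park wins 7–0.
Okoro vs Silva: Okoro wins 5–2.
Okoro vs Park: Okoro wins 5–2.
Silva vs Park: Silva wins 4–3.
Okoro beats each rival — Vance (6–1), Silva (5–2), Park (5–2) — so Okoro is the Condorcet winner.

Okoro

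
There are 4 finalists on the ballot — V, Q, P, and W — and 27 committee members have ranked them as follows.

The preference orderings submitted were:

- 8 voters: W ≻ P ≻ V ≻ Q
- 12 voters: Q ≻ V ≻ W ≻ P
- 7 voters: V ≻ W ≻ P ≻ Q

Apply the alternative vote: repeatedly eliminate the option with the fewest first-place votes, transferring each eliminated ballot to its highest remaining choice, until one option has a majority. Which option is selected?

Round 1: Q 12, W 8, V 7, P 0. P has the fewest and is eliminated.
Round 2: Q 12, W 8, V 7. V has the fewest and is eliminated.
Round 3: W 15, Q 12. W has a majority.

W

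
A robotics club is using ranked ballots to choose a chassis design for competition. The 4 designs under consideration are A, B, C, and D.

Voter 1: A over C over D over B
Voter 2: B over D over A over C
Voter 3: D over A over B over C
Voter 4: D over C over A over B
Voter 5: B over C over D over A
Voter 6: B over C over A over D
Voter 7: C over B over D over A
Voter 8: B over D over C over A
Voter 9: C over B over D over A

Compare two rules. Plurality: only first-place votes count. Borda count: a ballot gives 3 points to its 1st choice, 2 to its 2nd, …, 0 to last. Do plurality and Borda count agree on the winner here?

Plurality first-place counts: A 1, B 4, C 2, D 2 → B.
Borda totals: A 8, B 17, C 15, D 14 → B.
The two rules agree on B.

Yes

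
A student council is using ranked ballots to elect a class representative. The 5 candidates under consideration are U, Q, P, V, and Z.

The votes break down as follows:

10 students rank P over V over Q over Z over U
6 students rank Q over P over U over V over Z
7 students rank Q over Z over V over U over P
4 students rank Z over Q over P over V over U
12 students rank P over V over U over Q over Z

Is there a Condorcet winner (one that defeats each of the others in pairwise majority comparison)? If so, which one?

Head-to-head results (39 voters total):
U vs Q: Q wins 27–12.
U vs P: P wins 32–7.
U vs V: V wins 33–6.
U vs Z: Z wins 21–18.
Q vs P: P wins 22–17.
Q vs V: V wins 22–17.
Q vs Z: Q wins 35–4.
P vs V: P wins 32–7.
P vs Z: P wins 28–11.
V vs Z: V wins 28–11.
P beats each rival — U (32–7), Q (22–17), V (32–7), Z (28–11) — so P is the Condorcet winner.

P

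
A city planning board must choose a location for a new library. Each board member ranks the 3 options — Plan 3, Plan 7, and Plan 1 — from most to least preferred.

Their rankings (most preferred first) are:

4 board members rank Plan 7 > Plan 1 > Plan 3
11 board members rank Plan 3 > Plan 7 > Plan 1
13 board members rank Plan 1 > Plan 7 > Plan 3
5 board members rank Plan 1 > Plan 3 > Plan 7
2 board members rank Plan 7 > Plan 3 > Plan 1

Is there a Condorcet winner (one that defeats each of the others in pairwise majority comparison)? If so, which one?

Plan 1

Head-to-head results (35 voters total):
Plan 3 vs Plan 7: Plan 7 wins 19–16.
Plan 3 vs Plan 1: Plan 1 wins 22–13.
Plan 7 vs Plan 1: Plan 1 wins 18–17.
Plan 1 beats each rival — Plan 3 (22–13), Plan 7 (18–17) — so Plan 1 is the Condorcet winner.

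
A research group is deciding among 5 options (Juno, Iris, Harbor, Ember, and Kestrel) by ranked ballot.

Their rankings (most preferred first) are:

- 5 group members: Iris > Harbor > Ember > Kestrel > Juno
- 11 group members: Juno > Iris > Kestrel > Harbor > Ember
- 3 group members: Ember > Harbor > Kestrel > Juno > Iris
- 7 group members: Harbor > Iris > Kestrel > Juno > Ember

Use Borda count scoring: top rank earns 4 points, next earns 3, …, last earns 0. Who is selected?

Iris

Borda scores:
  Juno: 5·0 + 11·4 + 3·1 + 7·1 = 54
  Iris: 5·4 + 11·3 + 3·0 + 7·3 = 74
  Harbor: 5·3 + 11·1 + 3·3 + 7·4 = 63
  Ember: 5·2 + 11·0 + 3·4 + 7·0 = 22
  Kestrel: 5·1 + 11·2 + 3·2 + 7·2 = 47
Iris has the highest total.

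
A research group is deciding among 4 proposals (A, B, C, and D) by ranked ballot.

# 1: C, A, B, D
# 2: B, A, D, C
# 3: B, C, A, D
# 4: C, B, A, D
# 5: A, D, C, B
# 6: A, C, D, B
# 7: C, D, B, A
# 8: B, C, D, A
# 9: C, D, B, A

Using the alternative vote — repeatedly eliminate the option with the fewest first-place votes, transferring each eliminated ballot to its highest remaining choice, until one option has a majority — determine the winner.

C

Round 1: C 4, B 3, A 2, D 0. D has the fewest and is eliminated.
Round 2: C 4, B 3, A 2. A has the fewest and is eliminated.
Round 3: C 6, B 3. C has a majority.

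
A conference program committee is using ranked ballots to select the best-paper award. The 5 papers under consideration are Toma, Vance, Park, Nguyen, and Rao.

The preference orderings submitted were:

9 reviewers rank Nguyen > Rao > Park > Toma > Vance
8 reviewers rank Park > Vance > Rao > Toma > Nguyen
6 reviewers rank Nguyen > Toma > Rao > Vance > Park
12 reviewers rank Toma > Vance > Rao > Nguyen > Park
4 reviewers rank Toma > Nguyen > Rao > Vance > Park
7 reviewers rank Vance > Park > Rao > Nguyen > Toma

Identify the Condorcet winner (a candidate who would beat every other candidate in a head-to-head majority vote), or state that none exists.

No Condorcet winner

Head-to-head results (46 voters total):
Toma vs Vance: Toma wins 31–15.
Toma vs Park: Park wins 24–22.
Toma vs Nguyen: Toma wins 24–22.
Toma vs Rao: Rao wins 24–22.
Vance vs Park: Vance wins 29–17.
Vance vs Nguyen: Vance wins 27–19.
Vance vs Rao: Vance wins 27–19.
Park vs Nguyen: Nguyen wins 31–15.
Park vs Rao: Rao wins 31–15.
Nguyen vs Rao: Rao wins 27–19.
No candidate beats all others: Toma beats Vance beats Park beats Toma, a majority cycle.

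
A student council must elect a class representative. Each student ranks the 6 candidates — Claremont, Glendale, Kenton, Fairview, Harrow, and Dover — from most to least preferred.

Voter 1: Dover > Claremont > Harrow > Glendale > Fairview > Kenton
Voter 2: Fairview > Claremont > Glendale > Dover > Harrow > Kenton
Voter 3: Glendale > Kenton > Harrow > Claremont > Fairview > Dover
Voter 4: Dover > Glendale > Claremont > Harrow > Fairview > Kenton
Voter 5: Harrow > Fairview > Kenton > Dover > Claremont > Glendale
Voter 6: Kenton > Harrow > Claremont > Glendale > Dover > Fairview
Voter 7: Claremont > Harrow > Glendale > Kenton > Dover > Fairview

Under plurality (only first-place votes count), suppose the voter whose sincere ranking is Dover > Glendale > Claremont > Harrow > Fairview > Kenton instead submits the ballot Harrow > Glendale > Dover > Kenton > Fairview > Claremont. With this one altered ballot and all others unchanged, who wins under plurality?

First-place totals with the altered ballot: Claremont 1, Glendale 1, Kenton 1, Fairview 1, Harrow 2, Dover 1.
The switch changes the winner from Dover to Harrow.

Harrow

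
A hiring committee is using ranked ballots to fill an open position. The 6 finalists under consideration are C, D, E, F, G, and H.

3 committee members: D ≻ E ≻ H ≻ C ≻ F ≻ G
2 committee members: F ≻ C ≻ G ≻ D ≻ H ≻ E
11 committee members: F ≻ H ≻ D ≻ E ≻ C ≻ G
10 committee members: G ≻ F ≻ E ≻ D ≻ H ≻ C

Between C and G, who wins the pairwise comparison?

Ballots ranking C above G: 3+2+11 = 16.
Ballots ranking G above C: 10.
C wins the head-to-head, 16–10.

C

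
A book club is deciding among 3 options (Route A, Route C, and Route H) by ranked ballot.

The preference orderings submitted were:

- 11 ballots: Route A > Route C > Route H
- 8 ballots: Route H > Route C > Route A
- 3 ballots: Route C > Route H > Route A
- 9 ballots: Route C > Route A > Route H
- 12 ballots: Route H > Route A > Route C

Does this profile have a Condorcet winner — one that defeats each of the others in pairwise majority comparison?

Head-to-head results (43 voters total):
Route A vs Route C: Route A wins 23–20.
Route A vs Route H: Route H wins 23–20.
Route C vs Route H: Route C wins 23–20.
No candidate beats all others: Route A beats Route C beats Route H beats Route A, a majority cycle.

No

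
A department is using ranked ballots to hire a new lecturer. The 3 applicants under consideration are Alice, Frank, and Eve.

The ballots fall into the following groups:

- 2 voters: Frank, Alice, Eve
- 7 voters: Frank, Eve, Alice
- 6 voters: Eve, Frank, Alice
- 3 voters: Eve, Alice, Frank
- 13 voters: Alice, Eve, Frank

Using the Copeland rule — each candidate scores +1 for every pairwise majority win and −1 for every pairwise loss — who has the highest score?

Eve

Pairwise results:
  Alice vs Frank: Alice wins 16–15.
  Alice vs Eve: Eve wins 16–15.
  Frank vs Eve: Eve wins 22–9.
Copeland scores (wins − losses):
  Alice: 1 − 1 = 0
  Frank: 0 − 2 = -2
  Eve: 2 − 0 = 2
Eve has the best Copeland score.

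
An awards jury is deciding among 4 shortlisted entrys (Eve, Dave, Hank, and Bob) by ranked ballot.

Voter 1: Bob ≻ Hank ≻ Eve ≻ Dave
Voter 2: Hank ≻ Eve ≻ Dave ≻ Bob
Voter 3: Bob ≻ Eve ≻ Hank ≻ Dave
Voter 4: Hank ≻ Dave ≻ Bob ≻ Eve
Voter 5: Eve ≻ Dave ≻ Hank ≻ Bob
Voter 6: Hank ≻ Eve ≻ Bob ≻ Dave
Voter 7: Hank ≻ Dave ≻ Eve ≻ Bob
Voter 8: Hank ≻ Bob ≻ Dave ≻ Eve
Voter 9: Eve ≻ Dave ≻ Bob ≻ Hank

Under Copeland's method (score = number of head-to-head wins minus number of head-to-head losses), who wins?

Pairwise results:
  Eve vs Dave: Eve wins 6–3.
  Eve vs Hank: Hank wins 6–3.
  Eve vs Bob: Eve wins 5–4.
  Dave vs Hank: Hank wins 7–2.
  Dave vs Bob: Dave wins 5–4.
  Hank vs Bob: Hank wins 6–3.
Copeland scores (wins − losses):
  Eve: 2 − 1 = 1
  Dave: 1 − 2 = -1
  Hank: 3 − 0 = 3
  Bob: 0 − 3 = -3
Hank has the best Copeland score.

Hank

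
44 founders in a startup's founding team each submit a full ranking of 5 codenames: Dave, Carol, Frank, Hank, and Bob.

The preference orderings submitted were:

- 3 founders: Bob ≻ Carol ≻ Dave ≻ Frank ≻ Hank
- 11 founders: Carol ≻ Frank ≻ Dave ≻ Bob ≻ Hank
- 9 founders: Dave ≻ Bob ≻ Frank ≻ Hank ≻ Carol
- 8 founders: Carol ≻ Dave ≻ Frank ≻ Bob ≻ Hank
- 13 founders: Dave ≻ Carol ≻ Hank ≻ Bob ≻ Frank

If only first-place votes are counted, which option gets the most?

First-place vote totals:
  Dave: 22
  Carol: 19
  Frank: 0
  Hank: 0
  Bob: 3
Dave has the most first-place votes.

Dave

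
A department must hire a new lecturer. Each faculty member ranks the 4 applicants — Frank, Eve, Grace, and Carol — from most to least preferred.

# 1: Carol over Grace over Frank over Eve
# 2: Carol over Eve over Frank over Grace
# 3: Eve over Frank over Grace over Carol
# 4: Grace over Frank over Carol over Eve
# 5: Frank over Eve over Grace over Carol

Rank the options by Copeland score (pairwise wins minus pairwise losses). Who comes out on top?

Frank

Pairwise results:
  Frank vs Eve: Frank wins 3–2.
  Frank vs Grace: Frank wins 3–2.
  Frank vs Carol: Frank wins 3–2.
  Eve vs Grace: Eve wins 3–2.
  Eve vs Carol: Carol wins 3–2.
  Grace vs Carol: Grace wins 3–2.
Copeland scores (wins − losses):
  Frank: 3 − 0 = 3
  Eve: 1 − 2 = -1
  Grace: 1 − 2 = -1
  Carol: 1 − 2 = -1
Frank has the best Copeland score.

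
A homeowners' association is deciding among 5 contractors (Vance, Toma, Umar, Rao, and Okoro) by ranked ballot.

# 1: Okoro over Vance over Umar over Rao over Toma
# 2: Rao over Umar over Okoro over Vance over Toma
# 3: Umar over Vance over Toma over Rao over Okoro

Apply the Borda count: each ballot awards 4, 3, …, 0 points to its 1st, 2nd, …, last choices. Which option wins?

Borda scores:
  Vance: 3 + 1 + 3 = 7
  Toma: 0 + 0 + 2 = 2
  Umar: 2 + 3 + 4 = 9
  Rao: 1 + 4 + 1 = 6
  Okoro: 4 + 2 + 0 = 6
Umar has the highest total.

Umar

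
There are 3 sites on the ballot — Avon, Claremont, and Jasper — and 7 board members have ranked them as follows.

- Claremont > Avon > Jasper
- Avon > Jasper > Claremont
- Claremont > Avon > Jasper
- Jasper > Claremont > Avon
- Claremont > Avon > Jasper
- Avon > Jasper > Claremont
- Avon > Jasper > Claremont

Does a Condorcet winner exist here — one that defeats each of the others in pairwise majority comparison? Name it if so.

Head-to-head results (7 voters total):
Avon vs Claremont: Claremont wins 4–3.
Avon vs Jasper: Avon wins 6–1.
Claremont vs Jasper: Jasper wins 4–3.
No candidate beats all others: Avon beats Jasper beats Claremont beats Avon, a majority cycle.

No Condorcet winner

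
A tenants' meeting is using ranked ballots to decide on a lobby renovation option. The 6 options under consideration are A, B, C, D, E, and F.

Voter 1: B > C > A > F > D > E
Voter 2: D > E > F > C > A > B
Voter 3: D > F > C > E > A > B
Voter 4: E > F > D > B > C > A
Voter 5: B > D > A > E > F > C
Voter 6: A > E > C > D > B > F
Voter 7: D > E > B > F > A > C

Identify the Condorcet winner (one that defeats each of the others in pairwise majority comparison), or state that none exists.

Head-to-head results (7 voters total):
A vs B: B wins 4–3.
A vs C: C wins 4–3.
A vs D: D wins 5–2.
A vs E: E wins 4–3.
A vs F: F wins 4–3.
B vs C: B wins 4–3.
B vs D: D wins 5–2.
B vs E: E wins 5–2.
B vs F: B wins 4–3.
C vs D: D wins 5–2.
C vs E: E wins 5–2.
C vs F: F wins 5–2.
D vs E: D wins 5–2.
D vs F: D wins 5–2.
E vs F: E wins 5–2.
D beats each rival — A (5–2), B (5–2), C (5–2), E (5–2), F (5–2) — so D is the Condorcet winner.

D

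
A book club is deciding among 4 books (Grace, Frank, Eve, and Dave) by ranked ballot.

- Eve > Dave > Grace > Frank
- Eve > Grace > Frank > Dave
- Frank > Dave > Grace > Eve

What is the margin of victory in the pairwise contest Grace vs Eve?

1

Ballots ranking Grace above Eve: 1.
Ballots ranking Eve above Grace: 2.
Eve wins 2–1, a margin of 1.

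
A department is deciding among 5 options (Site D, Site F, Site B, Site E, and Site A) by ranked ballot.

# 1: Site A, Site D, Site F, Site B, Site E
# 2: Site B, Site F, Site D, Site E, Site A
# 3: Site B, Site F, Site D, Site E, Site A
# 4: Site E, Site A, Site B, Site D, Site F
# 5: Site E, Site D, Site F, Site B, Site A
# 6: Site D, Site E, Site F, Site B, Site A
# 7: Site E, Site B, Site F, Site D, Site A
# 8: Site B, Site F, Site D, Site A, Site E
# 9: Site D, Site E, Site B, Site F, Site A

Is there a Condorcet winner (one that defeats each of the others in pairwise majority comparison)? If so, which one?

There is no Condorcet winner

Head-to-head results (9 voters total):
Site D vs Site F: Site D wins 5–4.
Site D vs Site B: Site B wins 5–4.
Site D vs Site E: Site D wins 6–3.
Site D vs Site A: Site D wins 7–2.
Site F vs Site B: Site B wins 6–3.
Site F vs Site E: Site E wins 5–4.
Site F vs Site A: Site F wins 7–2.
Site B vs Site E: Site E wins 5–4.
Site B vs Site A: Site B wins 7–2.
Site E vs Site A: Site E wins 7–2.
No candidate beats all others: Site D beats Site E beats Site B beats Site D, a majority cycle.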